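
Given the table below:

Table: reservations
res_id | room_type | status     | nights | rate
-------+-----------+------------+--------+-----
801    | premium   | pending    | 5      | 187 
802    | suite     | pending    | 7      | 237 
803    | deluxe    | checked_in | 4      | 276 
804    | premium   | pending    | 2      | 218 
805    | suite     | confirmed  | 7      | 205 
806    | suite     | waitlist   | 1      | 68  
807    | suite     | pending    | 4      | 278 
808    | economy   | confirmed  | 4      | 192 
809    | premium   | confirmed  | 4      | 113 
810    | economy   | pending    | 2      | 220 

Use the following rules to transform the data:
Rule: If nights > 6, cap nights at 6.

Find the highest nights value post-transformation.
6

Step 1: Original maximum nights = 7
Step 2: Apply cap at 6
Step 3: 2 records had nights > 6 and were capped
Step 4: Maximum after transformation = 6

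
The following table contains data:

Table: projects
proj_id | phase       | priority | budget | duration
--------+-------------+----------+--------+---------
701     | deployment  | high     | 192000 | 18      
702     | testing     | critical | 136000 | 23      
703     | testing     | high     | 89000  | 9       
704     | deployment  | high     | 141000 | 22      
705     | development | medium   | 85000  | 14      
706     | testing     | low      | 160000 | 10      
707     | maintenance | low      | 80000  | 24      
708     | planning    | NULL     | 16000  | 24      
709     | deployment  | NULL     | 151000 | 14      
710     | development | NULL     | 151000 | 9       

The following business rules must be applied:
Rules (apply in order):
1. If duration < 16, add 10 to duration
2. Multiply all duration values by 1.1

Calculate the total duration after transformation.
238.7

Step 1: Apply Rule 1 - Add 10 to records with duration < 16
  - 5 records affected: 56 + (5 × 10) = 106
  - Unaffected records: 111
  - Sum after Rule 1: 217
Step 2: Apply Rule 2 - Multiply all by 1.1
  - 217 × 1.1 = 238.7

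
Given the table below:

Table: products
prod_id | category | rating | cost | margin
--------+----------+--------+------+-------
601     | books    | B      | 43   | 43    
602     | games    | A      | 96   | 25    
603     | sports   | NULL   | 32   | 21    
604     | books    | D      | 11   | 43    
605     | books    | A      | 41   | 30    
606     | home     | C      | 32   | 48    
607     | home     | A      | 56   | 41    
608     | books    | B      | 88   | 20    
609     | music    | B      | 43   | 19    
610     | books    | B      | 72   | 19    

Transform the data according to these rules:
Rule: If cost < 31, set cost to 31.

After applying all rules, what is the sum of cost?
534

Step 1: 1 records have cost < 31
Step 2: These records originally summed to 11
Step 3: After setting to minimum: 1 × 31 = 31
Step 4: Unaffected records sum: 503
Step 5: Final sum = 31 + 503 = 534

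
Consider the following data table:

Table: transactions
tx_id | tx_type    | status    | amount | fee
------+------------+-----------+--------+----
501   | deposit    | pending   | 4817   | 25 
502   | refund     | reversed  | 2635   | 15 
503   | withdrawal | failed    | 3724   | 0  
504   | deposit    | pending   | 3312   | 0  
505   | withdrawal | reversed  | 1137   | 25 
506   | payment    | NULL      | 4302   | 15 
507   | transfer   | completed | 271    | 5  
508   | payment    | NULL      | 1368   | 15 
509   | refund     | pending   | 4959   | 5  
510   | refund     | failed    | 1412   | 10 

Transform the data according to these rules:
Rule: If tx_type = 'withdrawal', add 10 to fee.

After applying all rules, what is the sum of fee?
135

Step 1: Count records where tx_type = 'withdrawal': 2
Step 2: Total bonus added: 2 × 10 = 20
Step 3: Original sum of fee: 115
Step 4: Final sum = 115 + 20 = 135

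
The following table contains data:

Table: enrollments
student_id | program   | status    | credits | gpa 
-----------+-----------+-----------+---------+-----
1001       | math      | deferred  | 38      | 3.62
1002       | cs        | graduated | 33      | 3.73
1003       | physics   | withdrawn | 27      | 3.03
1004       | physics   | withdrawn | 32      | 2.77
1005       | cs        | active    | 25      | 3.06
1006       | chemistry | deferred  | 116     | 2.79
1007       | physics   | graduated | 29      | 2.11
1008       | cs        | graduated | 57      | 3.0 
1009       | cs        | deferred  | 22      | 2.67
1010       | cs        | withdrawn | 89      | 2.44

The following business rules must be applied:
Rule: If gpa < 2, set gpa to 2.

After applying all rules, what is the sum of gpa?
29.22

Step 1: 0 records have gpa < 2
Step 2: These records originally summed to 0
Step 3: After setting to minimum: 0 × 2 = 0
Step 4: Unaffected records sum: 29.22
Step 5: Final sum = 0 + 29.22 = 29.22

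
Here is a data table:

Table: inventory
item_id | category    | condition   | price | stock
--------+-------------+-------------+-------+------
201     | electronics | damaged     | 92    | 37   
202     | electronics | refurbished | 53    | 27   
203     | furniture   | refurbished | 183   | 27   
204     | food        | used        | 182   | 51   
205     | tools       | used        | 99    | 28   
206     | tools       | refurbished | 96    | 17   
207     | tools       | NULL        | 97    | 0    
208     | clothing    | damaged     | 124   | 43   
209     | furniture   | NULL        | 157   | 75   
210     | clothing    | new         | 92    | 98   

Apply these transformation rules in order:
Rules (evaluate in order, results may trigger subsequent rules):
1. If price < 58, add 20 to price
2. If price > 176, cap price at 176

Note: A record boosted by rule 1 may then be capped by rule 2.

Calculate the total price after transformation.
1182

Step 1: Apply rule 1 to records with price < 58
  - 1 records get bonus of 20
  - Of these, 0 records then exceed 176 and get capped
Step 2: Apply rule 2 to records with price > 176
  - 2 records (original) are capped
Step 3: Calculate final sum = 1182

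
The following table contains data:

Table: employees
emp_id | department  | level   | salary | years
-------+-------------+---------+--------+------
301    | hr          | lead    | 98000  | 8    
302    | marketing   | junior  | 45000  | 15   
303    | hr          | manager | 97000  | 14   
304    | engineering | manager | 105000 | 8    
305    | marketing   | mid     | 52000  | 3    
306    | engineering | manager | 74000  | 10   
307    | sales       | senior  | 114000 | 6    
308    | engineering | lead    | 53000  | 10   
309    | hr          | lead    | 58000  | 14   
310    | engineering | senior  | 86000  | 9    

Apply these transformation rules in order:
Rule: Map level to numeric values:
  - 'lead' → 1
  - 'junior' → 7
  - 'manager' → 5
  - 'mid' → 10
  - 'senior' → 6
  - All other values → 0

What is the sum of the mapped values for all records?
47

Step 1: Apply mapping to each record
Step 2: Count by status:
  'lead': 3 records × 1 = 3
  'junior': 1 records × 7 = 7
  'manager': 3 records × 5 = 15
  'mid': 1 records × 10 = 10
  'senior': 2 records × 6 = 12
Step 3: Sum all mapped values = 47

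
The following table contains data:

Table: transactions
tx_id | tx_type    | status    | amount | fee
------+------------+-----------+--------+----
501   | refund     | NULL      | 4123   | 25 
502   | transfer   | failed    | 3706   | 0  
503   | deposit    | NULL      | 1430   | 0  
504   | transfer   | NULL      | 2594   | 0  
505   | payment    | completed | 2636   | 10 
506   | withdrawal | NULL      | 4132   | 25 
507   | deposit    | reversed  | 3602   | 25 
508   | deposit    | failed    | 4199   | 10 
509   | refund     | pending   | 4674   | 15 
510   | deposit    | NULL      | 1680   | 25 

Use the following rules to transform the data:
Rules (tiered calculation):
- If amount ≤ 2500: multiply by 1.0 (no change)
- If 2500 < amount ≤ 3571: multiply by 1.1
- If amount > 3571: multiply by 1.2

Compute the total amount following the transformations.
38186.2

Step 1: Tier 1 (amount ≤ 2500): 2 records, sum = 3110 × 1.0 = 3110.0
Step 2: Tier 2 (2500 < amount ≤ 3571): 2 records, sum = 5230 × 1.1 = 5753.0
Step 3: Tier 3 (amount > 3571): 6 records, sum = 24436 × 1.2 = 29323.2
Step 4: Final sum = 3110.0 + 5753.0 + 29323.2 = 38186.2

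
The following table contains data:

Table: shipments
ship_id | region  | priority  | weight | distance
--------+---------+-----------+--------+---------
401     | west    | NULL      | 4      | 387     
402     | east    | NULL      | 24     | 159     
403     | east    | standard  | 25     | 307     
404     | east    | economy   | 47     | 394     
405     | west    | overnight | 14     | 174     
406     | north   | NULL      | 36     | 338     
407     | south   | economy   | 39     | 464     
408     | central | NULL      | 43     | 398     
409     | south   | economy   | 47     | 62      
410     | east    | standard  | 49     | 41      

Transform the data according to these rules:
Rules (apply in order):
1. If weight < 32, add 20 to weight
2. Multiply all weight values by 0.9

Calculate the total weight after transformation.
367.2

Step 1: Apply Rule 1 - Add 20 to records with weight < 32
  - 4 records affected: 67 + (4 × 20) = 147
  - Unaffected records: 261
  - Sum after Rule 1: 408
Step 2: Apply Rule 2 - Multiply all by 0.9
  - 408 × 0.9 = 367.2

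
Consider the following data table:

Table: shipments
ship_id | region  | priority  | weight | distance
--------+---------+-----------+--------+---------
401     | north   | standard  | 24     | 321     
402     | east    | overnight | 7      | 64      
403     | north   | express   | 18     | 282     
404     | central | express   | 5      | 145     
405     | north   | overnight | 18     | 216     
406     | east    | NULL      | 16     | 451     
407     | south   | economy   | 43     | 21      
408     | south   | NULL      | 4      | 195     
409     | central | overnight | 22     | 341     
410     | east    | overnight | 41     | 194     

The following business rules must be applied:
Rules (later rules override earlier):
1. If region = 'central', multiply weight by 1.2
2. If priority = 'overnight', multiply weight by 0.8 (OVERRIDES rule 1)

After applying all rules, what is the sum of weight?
181.4

Step 1: Rule 2 takes priority for records with priority = 'overnight'
  - 4 records: 88 × 0.8 = 70.4
Step 2: Rule 1 applies to remaining records with region = 'central'
  - 1 records: 5 × 1.2 = 6.0
Step 3: Other records unchanged: 105
Step 4: Final sum = 70.4 + 6.0 + 105 = 181.4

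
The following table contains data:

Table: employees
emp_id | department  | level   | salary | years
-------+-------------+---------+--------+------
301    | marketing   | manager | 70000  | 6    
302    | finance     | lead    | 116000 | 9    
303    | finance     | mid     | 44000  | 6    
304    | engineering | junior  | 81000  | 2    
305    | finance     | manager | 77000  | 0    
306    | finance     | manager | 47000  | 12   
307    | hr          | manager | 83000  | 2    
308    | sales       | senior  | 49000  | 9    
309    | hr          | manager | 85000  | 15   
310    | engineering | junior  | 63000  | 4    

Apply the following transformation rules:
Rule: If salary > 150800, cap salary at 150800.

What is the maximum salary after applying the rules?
116000

Step 1: Original maximum salary = 116000
Step 2: Check cap of 150800 against maximum
Step 3: No records exceed the cap (max 116000 <= cap 150800), so no capping applies
Step 4: Maximum after transformation = 116000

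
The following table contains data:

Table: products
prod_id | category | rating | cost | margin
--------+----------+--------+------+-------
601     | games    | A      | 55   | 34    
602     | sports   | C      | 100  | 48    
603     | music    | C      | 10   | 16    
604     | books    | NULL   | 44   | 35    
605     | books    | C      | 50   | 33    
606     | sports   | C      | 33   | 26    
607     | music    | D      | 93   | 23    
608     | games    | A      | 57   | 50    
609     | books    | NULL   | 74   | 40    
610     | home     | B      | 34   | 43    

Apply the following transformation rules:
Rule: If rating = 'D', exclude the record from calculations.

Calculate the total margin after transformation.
325

Step 1: Identify records where rating = 'D'
Step 2: The excluded records sum to 23
Step 3: Original total margin = 348
Step 4: Remaining total = 348 - 23 = 325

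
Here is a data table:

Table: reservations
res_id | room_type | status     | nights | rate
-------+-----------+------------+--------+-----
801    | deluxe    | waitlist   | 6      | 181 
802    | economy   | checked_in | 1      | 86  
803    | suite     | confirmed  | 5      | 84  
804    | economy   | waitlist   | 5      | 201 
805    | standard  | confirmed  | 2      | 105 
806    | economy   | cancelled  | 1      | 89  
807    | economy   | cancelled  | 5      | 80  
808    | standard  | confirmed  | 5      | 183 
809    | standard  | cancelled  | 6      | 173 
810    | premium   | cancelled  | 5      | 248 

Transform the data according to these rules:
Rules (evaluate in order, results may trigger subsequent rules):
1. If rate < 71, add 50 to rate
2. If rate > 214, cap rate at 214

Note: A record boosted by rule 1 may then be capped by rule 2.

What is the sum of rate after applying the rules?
1396

Step 1: Apply rule 1 to records with rate < 71
  - 0 records get bonus of 50
  - Of these, 0 records then exceed 214 and get capped
Step 2: Apply rule 2 to records with rate > 214
  - 1 records (original) are capped
Step 3: Calculate final sum = 1396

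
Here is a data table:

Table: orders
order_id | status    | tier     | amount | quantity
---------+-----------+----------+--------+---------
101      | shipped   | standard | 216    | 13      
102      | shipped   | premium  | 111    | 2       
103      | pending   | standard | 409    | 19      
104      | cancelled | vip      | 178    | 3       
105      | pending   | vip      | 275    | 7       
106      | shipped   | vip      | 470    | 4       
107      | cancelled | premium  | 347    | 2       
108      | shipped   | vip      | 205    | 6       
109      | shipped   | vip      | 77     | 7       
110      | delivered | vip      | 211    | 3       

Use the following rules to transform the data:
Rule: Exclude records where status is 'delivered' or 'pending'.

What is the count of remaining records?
7

Step 1: Count records to exclude
  - 1 (delivered) + 2 (pending) = 3 records
Step 2: Total records: 10
Step 3: Remaining = 10 - 3 = 7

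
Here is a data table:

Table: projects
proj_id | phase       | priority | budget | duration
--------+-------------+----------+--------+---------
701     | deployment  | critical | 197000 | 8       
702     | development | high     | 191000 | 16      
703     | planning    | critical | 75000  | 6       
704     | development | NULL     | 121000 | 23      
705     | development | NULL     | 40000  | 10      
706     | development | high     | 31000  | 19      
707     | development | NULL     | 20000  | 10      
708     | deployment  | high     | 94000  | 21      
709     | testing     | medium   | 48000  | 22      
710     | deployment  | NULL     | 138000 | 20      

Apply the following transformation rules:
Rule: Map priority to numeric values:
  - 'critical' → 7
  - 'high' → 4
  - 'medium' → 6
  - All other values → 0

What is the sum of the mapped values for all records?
32

Step 1: Apply mapping to each record
Step 2: Count by status:
  'critical': 2 records × 7 = 14
  'high': 3 records × 4 = 12
  'medium': 1 records × 6 = 6
Step 3: Sum all mapped values = 32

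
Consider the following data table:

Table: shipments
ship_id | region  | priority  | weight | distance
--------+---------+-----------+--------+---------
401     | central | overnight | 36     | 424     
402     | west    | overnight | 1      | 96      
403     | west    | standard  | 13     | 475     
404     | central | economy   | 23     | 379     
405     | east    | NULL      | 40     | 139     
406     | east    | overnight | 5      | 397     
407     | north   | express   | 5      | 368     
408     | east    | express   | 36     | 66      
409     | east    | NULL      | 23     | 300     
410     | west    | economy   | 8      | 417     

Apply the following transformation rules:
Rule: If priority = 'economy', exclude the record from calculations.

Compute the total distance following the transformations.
2265

Step 1: Identify records where priority = 'economy'
Step 2: The excluded records sum to 796
Step 3: Original total distance = 3061
Step 4: Remaining total = 3061 - 796 = 2265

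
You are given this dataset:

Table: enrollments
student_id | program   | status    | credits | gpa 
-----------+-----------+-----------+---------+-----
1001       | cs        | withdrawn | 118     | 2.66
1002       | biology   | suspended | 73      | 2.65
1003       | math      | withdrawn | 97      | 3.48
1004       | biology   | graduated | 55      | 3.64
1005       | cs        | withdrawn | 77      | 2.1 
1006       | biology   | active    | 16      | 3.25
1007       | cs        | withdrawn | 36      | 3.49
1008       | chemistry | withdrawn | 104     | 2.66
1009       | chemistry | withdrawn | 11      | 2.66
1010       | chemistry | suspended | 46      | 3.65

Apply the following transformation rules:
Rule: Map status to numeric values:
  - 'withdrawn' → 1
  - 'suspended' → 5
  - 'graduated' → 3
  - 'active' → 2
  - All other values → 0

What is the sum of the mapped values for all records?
21

Step 1: Apply mapping to each record
Step 2: Count by status:
  'withdrawn': 6 records × 1 = 6
  'suspended': 2 records × 5 = 10
  'graduated': 1 records × 3 = 3
  'active': 1 records × 2 = 2
Step 3: Sum all mapped values = 21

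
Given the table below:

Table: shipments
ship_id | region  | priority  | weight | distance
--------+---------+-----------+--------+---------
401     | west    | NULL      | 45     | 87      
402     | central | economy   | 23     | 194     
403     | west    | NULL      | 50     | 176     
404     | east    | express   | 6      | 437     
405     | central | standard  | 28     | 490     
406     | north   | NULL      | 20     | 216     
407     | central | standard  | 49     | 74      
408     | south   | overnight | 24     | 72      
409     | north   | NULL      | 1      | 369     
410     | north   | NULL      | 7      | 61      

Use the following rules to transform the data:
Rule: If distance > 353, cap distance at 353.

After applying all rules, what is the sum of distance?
1939

Step 1: 3 records have distance > 353
Step 2: These records originally summed to 1296
Step 3: After capping: 3 × 353 = 1059
Step 4: Unaffected records sum: 880
Step 5: Final sum = 1059 + 880 = 1939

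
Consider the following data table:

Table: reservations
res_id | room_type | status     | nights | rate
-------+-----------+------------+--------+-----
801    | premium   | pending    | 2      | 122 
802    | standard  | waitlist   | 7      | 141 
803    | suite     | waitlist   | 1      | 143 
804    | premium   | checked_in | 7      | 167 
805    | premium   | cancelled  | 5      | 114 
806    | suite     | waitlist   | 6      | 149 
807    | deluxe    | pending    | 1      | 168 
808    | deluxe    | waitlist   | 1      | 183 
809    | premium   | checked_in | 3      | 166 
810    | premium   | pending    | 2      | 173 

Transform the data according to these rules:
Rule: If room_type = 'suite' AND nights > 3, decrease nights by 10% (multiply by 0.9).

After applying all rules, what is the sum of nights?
34.4

Step 1: Find records where room_type = 'suite' AND nights > 3
Step 2: 1 records match, summing to 6
Step 3: After multiplier: 6 × 0.9 = 5.4
Step 4: Unaffected records sum: 29
Step 5: Final sum = 5.4 + 29 = 34.4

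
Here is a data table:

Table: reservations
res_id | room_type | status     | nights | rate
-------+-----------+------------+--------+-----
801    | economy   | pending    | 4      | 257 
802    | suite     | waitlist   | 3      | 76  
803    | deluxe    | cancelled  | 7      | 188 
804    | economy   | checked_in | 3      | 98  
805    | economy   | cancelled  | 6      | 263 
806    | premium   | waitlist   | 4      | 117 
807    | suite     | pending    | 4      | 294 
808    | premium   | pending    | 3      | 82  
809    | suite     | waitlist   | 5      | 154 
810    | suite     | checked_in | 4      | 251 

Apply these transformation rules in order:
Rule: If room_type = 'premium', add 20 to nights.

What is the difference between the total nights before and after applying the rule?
40

Step 1: Original sum of nights = 43
Step 2: 2 records have room_type = 'premium'
Step 3: Each affected record changes by 20
Step 4: Total change = 2 × 20 = 40
Step 5: New sum = 43 + 40 = 83
Step 6: Difference = |83 - 43| = 40
        (Sum increased by 40)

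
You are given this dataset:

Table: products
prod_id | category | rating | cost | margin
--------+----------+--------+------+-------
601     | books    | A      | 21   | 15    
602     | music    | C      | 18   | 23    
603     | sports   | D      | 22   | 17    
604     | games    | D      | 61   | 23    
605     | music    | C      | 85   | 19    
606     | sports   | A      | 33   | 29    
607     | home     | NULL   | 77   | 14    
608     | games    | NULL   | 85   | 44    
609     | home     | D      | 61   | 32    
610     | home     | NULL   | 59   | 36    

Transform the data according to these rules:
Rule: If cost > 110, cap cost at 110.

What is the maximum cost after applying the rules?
85

Step 1: Original maximum cost = 85
Step 2: Check cap of 110 against maximum
Step 3: No records exceed the cap (max 85 <= cap 110), so no capping applies
Step 4: Maximum after transformation = 85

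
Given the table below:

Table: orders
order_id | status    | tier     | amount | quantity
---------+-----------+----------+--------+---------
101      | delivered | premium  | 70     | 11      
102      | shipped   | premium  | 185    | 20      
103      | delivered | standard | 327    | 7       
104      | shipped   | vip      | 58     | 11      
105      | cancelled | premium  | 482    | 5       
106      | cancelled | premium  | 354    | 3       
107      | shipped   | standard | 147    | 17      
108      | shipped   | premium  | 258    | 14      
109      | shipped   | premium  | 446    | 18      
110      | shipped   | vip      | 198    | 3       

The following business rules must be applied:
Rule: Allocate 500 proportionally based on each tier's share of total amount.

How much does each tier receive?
premium: 355.45, standard: 93.86, vip: 50.69

Step 1: Calculate total amount = 2525
Step 2: Calculate each tier's proportion:
  premium: 1795/2525 = 71.09% → 355.45
  standard: 474/2525 = 18.77% → 93.86
  vip: 256/2525 = 10.14% → 50.69
Step 3: Verify: sum of allocations ≈ 500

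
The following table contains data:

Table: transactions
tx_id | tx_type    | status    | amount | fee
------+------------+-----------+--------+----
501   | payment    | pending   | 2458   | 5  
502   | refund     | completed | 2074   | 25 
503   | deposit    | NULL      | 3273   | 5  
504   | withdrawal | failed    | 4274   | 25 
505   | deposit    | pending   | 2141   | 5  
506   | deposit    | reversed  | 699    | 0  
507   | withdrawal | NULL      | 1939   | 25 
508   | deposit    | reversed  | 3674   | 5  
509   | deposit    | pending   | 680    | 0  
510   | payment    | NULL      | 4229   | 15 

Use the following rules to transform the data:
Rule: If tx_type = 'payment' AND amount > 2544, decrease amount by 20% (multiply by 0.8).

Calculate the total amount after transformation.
24595.2

Step 1: Find records where tx_type = 'payment' AND amount > 2544
Step 2: 1 records match, summing to 4229
Step 3: After multiplier: 4229 × 0.8 = 3383.2
Step 4: Unaffected records sum: 21212
Step 5: Final sum = 3383.2 + 21212 = 24595.2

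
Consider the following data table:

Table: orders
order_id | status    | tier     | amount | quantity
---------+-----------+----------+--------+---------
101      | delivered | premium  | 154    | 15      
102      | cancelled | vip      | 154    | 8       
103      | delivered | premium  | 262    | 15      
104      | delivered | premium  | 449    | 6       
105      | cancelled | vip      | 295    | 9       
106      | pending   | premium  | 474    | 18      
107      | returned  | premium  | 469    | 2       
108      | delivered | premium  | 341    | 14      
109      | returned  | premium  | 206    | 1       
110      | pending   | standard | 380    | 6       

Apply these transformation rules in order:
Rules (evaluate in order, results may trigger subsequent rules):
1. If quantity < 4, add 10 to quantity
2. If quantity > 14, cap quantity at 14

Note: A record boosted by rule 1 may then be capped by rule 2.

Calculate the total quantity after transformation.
108

Step 1: Apply rule 1 to records with quantity < 4
  - 2 records get bonus of 10
  - Of these, 0 records then exceed 14 and get capped
Step 2: Apply rule 2 to records with quantity > 14
  - 3 records (original) are capped
Step 3: Calculate final sum = 108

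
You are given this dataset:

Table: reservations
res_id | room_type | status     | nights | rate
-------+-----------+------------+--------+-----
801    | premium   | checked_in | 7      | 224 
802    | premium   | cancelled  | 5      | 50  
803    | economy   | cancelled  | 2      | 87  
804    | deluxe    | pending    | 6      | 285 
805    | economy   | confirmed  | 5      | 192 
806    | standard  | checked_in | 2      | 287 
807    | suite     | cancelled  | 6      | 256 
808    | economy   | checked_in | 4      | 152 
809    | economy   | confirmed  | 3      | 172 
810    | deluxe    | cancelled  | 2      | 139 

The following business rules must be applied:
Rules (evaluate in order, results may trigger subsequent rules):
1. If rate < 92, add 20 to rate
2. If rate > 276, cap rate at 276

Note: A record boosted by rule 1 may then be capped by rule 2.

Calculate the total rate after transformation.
1864

Step 1: Apply rule 1 to records with rate < 92
  - 2 records get bonus of 20
  - Of these, 0 records then exceed 276 and get capped
Step 2: Apply rule 2 to records with rate > 276
  - 2 records (original) are capped
Step 3: Calculate final sum = 1864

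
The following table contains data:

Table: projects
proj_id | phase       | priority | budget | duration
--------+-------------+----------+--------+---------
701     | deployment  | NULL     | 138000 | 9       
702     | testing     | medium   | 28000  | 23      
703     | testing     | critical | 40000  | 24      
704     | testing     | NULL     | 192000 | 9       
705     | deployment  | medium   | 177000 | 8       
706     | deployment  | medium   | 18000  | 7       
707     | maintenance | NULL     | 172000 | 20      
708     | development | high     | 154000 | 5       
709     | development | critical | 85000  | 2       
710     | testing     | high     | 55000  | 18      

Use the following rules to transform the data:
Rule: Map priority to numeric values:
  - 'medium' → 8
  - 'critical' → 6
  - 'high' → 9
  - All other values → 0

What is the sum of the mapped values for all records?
54

Step 1: Apply mapping to each record
Step 2: Count by status:
  'medium': 3 records × 8 = 24
  'critical': 2 records × 6 = 12
  'high': 2 records × 9 = 18
Step 3: Sum all mapped values = 54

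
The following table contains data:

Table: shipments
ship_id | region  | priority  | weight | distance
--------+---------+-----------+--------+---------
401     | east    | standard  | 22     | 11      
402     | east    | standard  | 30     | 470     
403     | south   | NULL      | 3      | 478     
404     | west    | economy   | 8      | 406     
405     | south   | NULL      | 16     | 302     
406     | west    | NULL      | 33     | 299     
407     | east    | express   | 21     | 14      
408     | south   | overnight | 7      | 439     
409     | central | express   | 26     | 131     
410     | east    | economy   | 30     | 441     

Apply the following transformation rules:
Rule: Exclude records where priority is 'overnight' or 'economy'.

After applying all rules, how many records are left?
7

Step 1: Count records to exclude
  - 1 (overnight) + 2 (economy) = 3 records
Step 2: Total records: 10
Step 3: Remaining = 10 - 3 = 7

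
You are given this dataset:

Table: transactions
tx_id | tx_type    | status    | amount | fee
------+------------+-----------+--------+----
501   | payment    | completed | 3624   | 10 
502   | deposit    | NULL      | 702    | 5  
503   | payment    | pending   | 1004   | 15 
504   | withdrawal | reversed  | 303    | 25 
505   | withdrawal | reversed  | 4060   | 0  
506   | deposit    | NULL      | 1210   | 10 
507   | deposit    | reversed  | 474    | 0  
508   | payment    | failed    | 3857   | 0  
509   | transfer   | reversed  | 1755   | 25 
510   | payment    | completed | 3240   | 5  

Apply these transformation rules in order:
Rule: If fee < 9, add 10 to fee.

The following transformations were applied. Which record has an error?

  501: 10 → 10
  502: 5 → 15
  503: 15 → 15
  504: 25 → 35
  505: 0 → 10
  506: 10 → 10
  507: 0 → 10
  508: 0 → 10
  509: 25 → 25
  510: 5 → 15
Record 504 has an error. The correct transformed value should be 25, not 35.

Step 1: Check each record against the rule
Step 2: Record 504 has fee = 25
Step 3: Since 25 >= 9, the bonus should not have been applied
Step 4: Correct value = 25, but claimed value = 35
Conclusion: Record 504 has the error.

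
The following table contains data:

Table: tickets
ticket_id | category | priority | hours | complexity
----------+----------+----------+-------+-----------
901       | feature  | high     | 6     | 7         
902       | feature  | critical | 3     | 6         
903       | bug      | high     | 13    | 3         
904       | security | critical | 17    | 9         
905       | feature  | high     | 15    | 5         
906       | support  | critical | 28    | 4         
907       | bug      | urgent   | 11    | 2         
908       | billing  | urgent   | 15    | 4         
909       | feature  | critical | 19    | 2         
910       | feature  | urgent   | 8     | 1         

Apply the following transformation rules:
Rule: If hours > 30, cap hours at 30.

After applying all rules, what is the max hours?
28

Step 1: Original maximum hours = 28
Step 2: Check cap of 30 against maximum
Step 3: No records exceed the cap (max 28 <= cap 30), so no capping applies
Step 4: Maximum after transformation = 28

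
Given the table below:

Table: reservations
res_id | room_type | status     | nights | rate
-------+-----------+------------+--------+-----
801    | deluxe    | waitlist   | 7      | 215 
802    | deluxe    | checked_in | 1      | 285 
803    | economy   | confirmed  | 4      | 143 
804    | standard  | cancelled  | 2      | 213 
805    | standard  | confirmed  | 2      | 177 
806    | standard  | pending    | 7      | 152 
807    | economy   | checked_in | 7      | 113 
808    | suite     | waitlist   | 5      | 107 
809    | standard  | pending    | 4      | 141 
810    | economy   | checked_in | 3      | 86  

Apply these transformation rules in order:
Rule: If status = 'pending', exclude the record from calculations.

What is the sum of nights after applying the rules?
31

Step 1: Identify records where status = 'pending'
Step 2: The excluded records sum to 11
Step 3: Original total nights = 42
Step 4: Remaining total = 42 - 11 = 31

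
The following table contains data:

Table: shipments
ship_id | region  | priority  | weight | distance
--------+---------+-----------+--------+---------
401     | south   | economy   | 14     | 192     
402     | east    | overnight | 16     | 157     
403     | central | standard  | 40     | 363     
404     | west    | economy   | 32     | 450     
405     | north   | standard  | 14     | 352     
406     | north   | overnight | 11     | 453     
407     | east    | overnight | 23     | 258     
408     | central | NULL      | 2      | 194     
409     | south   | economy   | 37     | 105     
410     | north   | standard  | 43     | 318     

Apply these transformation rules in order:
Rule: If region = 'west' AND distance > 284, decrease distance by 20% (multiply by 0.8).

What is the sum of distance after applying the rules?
2752.0

Step 1: Find records where region = 'west' AND distance > 284
Step 2: 1 records match, summing to 450
Step 3: After multiplier: 450 × 0.8 = 360.0
Step 4: Unaffected records sum: 2392
Step 5: Final sum = 360.0 + 2392 = 2752.0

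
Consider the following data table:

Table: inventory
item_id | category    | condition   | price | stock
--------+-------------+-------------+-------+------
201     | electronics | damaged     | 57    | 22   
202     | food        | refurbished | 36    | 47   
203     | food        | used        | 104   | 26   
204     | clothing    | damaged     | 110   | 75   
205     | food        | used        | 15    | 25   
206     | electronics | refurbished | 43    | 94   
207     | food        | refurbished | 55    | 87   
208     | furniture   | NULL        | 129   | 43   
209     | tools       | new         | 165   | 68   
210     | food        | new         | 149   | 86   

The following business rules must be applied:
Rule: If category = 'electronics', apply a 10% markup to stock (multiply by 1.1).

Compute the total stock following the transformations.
584.6

Step 1: Records with category = 'electronics' have total stock = 116
Step 2: Apply multiplier: 116 × 1.1 = 127.6
Step 3: Other records total: 457
Step 4: Final sum = 127.6 + 457 = 584.6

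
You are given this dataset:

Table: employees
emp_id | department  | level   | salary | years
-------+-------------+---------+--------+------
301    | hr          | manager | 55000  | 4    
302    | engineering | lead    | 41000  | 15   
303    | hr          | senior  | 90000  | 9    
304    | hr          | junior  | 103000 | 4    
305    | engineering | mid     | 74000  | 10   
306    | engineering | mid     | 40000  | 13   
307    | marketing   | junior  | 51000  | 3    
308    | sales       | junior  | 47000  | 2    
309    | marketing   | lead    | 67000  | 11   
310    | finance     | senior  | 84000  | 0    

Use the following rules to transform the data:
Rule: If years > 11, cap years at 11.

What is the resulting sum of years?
65

Step 1: 2 records have years > 11
Step 2: These records originally summed to 28
Step 3: After capping: 2 × 11 = 22
Step 4: Unaffected records sum: 43
Step 5: Final sum = 22 + 43 = 65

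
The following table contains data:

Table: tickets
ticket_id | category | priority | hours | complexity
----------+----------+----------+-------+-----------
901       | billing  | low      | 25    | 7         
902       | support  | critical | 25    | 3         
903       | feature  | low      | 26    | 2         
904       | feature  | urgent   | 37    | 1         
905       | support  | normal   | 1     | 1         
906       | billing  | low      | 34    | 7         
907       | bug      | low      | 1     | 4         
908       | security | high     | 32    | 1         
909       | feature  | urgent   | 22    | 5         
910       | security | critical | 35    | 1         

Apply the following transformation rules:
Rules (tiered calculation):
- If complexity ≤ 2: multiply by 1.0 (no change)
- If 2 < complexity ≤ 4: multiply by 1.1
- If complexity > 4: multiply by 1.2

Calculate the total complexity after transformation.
36.5

Step 1: Tier 1 (complexity ≤ 2): 5 records, sum = 6 × 1.0 = 6.0
Step 2: Tier 2 (2 < complexity ≤ 4): 2 records, sum = 7 × 1.1 = 7.7
Step 3: Tier 3 (complexity > 4): 3 records, sum = 19 × 1.2 = 22.8
Step 4: Final sum = 6.0 + 7.7 + 22.8 = 36.5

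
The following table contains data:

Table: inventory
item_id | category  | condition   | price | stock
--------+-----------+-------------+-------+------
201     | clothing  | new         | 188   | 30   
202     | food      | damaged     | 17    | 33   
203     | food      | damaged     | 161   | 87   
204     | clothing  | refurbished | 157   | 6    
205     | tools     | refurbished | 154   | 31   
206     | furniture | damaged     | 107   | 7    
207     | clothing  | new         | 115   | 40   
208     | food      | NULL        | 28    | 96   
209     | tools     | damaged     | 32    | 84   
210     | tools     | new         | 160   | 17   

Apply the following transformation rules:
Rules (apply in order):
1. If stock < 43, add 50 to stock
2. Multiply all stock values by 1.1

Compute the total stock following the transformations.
859.1

Step 1: Apply Rule 1 - Add 50 to records with stock < 43
  - 7 records affected: 164 + (7 × 50) = 514
  - Unaffected records: 267
  - Sum after Rule 1: 781
Step 2: Apply Rule 2 - Multiply all by 1.1
  - 781 × 1.1 = 859.1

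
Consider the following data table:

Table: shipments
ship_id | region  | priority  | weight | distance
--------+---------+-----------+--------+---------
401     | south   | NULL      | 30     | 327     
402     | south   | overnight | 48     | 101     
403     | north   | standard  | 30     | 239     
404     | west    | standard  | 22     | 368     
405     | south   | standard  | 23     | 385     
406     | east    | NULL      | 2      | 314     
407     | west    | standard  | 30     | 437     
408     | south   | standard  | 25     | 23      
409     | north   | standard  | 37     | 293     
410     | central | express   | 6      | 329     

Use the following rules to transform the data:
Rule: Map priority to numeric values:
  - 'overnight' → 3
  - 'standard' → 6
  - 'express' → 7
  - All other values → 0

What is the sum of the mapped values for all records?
46

Step 1: Apply mapping to each record
Step 2: Count by status:
  'overnight': 1 records × 3 = 3
  'standard': 6 records × 6 = 36
  'express': 1 records × 7 = 7
Step 3: Sum all mapped values = 46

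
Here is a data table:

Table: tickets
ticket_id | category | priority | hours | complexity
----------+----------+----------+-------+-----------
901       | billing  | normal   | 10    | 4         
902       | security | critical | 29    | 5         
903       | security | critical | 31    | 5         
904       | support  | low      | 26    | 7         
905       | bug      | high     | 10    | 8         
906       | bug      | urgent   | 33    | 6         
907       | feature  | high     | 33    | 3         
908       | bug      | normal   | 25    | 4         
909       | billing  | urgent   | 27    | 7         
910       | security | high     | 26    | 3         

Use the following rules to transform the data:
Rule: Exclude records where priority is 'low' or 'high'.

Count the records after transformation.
6

Step 1: Count records to exclude
  - 1 (low) + 3 (high) = 4 records
Step 2: Total records: 10
Step 3: Remaining = 10 - 4 = 6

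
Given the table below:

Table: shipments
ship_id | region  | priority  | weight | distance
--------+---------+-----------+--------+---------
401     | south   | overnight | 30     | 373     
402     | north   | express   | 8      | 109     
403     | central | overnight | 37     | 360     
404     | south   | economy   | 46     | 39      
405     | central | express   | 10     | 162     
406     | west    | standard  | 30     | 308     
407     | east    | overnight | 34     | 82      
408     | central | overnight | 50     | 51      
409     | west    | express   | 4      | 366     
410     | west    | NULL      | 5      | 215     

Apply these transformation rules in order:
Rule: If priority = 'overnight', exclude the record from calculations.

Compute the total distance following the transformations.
1199

Step 1: Identify records where priority = 'overnight'
Step 2: The excluded records sum to 866
Step 3: Original total distance = 2065
Step 4: Remaining total = 2065 - 866 = 1199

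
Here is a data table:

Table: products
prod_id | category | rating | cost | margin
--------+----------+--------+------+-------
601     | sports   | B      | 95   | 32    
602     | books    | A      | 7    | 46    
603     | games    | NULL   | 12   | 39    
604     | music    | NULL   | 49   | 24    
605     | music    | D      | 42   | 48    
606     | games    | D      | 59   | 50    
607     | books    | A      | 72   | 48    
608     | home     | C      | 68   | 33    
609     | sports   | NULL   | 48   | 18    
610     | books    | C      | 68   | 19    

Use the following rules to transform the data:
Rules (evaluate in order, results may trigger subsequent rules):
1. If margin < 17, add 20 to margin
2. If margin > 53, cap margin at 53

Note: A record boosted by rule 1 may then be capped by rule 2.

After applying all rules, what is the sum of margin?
357

Step 1: Apply rule 1 to records with margin < 17
  - 0 records get bonus of 20
  - Of these, 0 records then exceed 53 and get capped
Step 2: Apply rule 2 to records with margin > 53
  - 0 records (original) are capped
Step 3: Calculate final sum = 357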